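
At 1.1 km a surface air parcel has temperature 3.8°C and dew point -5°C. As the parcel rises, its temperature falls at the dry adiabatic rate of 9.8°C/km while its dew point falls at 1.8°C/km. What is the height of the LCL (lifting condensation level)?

T and T_d converge at 9.8 − 1.8 = 8°C per km
Height above start = (3.8 − (-5)) / 8 = 1.1 km
LCL altitude = 1100 m + 1100 m = 2200 m

2.2 km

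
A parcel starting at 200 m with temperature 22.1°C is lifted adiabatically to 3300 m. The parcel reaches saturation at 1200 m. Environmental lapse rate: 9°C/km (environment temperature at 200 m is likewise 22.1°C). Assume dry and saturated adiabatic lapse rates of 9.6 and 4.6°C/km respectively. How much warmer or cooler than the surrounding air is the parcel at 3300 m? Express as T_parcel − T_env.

Parcel:
  200 → 1200 m (dry, 9.6°C/km): ΔT = -9.6 × 1 = -9.6°C → T = 12.5°C
  1200 → 3300 m (saturated, 4.6°C/km): ΔT = -4.6 × 2.1 = -9.66°C → T = 2.84°C
Environment:
  200 → 3300 m (environment, 9°C/km): ΔT = -9 × 3.1 = -27.9°C → T = -5.8°C
T_parcel − T_env = 2.84 − (-5.8) = +8.64°C

+8.64°C (parcel warmer than environment)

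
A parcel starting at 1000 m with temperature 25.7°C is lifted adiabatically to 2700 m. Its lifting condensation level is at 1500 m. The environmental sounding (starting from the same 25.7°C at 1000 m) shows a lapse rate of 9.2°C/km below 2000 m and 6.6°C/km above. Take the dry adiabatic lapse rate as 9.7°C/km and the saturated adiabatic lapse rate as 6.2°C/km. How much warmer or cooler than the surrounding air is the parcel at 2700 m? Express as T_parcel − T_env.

Parcel:
  1000 → 1500 m (dry, 9.7°C/km): ΔT = -9.7 × 0.5 = -4.85°C → T = 20.85°C
  1500 → 2700 m (saturated, 6.2°C/km): ΔT = -6.2 × 1.2 = -7.44°C → T = 13.41°C
Environment:
  1000 → 2000 m (environment, lower layer, 9.2°C/km): ΔT = -9.2 × 1 = -9.2°C → T = 16.5°C
  2000 → 2700 m (environment, upper layer, 6.6°C/km): ΔT = -6.6 × 0.7 = -4.62°C → T = 11.88°C
T_parcel − T_env = 13.41 − 11.88 = +1.53°C

+1.53°C (parcel warmer than environment)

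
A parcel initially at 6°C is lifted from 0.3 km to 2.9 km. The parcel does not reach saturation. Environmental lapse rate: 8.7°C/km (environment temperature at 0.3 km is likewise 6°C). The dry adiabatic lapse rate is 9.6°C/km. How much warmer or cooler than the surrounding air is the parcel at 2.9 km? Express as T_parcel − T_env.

-2.34°C (parcel cooler than environment)

Parcel:
  Dry to 2900 m: -9.6 × 2.6 km = -24.96°C, so T = -18.96°C.
Environment:
  Environment to 2900 m: -8.7 × 2.6 km = -22.62°C, so T = -16.62°C.
T_parcel − T_env = -18.96 − (-16.62) = -2.34°C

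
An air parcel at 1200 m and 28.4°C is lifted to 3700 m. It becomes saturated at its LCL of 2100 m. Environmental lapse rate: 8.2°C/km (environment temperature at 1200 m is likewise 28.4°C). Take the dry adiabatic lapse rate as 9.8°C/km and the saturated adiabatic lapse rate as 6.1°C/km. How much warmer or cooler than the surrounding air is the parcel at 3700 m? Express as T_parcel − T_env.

Parcel:
  Dry to 2100 m: -9.8 × 0.9 km = -8.82°C, so T = 19.58°C.
  Saturated to 3700 m: -6.1 × 1.6 km = -9.76°C, so T = 9.82°C.
Environment:
  Environment to 3700 m: -8.2 × 2.5 km = -20.5°C, so T = 7.9°C.
T_parcel − T_env = 9.82 − 7.9 = +1.92°C

+1.92°C (parcel warmer than environment)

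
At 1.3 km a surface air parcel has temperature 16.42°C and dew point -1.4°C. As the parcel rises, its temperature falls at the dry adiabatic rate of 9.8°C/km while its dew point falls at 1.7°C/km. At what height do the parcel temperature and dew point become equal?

T and T_d converge at 9.8 − 1.7 = 8.1°C per km
Height above start = (16.42 − (-1.4)) / 8.1 = 2.2 km
LCL altitude = 1300 m + 2200 m = 3500 m

3.5 km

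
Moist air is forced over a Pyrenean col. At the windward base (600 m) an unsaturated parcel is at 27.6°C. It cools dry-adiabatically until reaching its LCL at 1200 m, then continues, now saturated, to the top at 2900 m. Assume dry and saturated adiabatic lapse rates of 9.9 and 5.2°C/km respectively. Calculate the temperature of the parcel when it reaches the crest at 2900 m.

600 → 1200 m (dry, 9.9°C/km): ΔT = -9.9 × 0.6 = -5.94°C → T = 21.66°C
1200 → 2900 m (saturated, 5.2°C/km): ΔT = -5.2 × 1.7 = -8.84°C → T = 12.82°C

12.82°C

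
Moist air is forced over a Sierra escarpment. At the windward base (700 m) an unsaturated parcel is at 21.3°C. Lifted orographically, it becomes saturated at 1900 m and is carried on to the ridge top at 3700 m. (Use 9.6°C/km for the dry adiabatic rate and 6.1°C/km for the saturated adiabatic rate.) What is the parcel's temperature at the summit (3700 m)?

From 700 m to 1900 m (dry): cools by 9.6 × 1.2 = 11.52°C, giving 9.78°C.
From 1900 m to 3700 m (saturated): cools by 6.1 × 1.8 = 10.98°C, giving -1.2°C.

-1.2°C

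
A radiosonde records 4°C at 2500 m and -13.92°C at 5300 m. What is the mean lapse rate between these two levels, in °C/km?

Γ = −ΔT/Δz = (4 − (-13.92)) / (5300 − 2500) m
  = 17.92°C / 2.8 km = 6.4°C/km

6.4°C/km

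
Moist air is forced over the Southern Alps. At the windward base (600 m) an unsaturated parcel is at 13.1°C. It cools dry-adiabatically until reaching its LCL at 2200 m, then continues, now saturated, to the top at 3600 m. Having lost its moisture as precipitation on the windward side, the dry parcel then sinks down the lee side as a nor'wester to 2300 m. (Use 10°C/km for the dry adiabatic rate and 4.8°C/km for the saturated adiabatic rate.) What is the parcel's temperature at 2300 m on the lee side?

Dry to 2200 m: -10 × 1.6 km = -16°C, so T = -2.9°C.
Saturated to 3600 m: -4.8 × 1.4 km = -6.72°C, so T = -9.62°C.
Dry descent to 2300 m: +10 × 1.3 km = +13°C, so T = 3.38°C.

3.38°C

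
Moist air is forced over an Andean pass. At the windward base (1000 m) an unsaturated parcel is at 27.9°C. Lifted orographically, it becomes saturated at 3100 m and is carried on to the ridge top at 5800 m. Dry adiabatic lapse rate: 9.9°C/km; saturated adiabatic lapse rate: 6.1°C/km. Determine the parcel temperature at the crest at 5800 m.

Dry to 3100 m: -9.9 × 2.1 km = -20.79°C, so T = 7.11°C.
Saturated to 5800 m: -6.1 × 2.7 km = -16.47°C, so T = -9.36°C.

-9.36°C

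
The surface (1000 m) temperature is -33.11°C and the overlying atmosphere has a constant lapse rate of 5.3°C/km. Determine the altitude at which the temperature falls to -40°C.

Height above start = (-33.11 − (-40)) / 5.3 = 1.3 km
Altitude = 1000 m + 1300 m = 2300 m

2300 m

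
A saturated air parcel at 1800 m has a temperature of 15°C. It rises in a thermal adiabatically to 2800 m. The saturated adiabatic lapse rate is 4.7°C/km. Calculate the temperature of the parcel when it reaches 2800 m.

10.3°C

1800–2800 m, saturated adiabatic: Δz = 1 km ⇒ ΔT = -4.7°C; T = 10.3°C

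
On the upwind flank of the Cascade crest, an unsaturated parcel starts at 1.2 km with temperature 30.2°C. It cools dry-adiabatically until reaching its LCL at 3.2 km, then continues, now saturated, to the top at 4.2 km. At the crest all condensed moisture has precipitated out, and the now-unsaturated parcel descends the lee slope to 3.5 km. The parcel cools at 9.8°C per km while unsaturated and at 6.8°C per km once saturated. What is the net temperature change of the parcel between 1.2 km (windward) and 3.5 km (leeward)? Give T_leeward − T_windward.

1200 → 3200 m (dry, 9.8°C/km): ΔT = -9.8 × 2 = -19.6°C → T = 10.6°C
3200 → 4200 m (saturated, 6.8°C/km): ΔT = -6.8 × 1 = -6.8°C → T = 3.8°C
4200 → 3500 m (dry descent, 9.8°C/km): ΔT = +9.8 × 0.7 = +6.86°C → T = 10.66°C
Net change vs windward start: 10.66 − 30.2 = -19.54°C

-19.54°C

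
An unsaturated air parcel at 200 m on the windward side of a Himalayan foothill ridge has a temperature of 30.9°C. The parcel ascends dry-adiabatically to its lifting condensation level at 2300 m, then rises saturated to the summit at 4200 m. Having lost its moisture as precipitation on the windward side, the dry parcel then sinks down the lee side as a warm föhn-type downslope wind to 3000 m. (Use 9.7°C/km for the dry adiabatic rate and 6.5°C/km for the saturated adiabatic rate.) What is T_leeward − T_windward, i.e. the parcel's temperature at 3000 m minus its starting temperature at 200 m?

200 → 2300 m (dry, 9.7°C/km): ΔT = -9.7 × 2.1 = -20.37°C → T = 10.53°C
2300 → 4200 m (saturated, 6.5°C/km): ΔT = -6.5 × 1.9 = -12.35°C → T = -1.82°C
4200 → 3000 m (dry descent, 9.7°C/km): ΔT = +9.7 × 1.2 = +11.64°C → T = 9.82°C
Net change vs windward start: 9.82 − 30.9 = -21.08°C

-21.08°C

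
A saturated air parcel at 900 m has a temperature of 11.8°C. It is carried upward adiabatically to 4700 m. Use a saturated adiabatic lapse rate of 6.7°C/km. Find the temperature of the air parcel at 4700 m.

-13.66°C

Saturated adiabatic to 4700 m: -6.7 × 3.8 km = -25.46°C, so T = -13.66°C.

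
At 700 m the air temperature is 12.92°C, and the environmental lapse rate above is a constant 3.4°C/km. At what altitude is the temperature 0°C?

Height above start = (12.92 − 0) / 3.4 = 3.8 km
Altitude = 700 m + 3800 m = 4500 m

4500 m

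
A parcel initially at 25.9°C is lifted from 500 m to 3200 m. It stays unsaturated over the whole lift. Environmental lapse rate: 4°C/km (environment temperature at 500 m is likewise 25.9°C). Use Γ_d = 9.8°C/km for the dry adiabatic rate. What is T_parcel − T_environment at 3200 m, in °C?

Parcel:
  From 500 m to 3200 m (dry): cools by 9.8 × 2.7 = 26.46°C, giving -0.56°C.
Environment:
  From 500 m to 3200 m (environment): cools by 4 × 2.7 = 10.8°C, giving 15.1°C.
T_parcel − T_env = -0.56 − 15.1 = -15.66°C

-15.66°C (parcel cooler than environment)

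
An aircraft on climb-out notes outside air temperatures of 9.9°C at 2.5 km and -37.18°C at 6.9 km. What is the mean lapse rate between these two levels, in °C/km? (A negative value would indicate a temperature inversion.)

10.7°C/km

Γ = −ΔT/Δz = (9.9 − (-37.18)) / (6900 − 2500) m
  = 47.08°C / 4.4 km = 10.7°C/km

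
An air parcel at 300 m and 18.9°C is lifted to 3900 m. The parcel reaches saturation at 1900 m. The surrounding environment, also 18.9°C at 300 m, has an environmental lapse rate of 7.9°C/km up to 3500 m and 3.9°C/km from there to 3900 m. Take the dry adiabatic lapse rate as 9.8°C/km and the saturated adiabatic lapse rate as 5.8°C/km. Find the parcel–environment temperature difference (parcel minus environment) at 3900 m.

-0.44°C (parcel cooler than environment)

Parcel:
  300 → 1900 m (dry, 9.8°C/km): ΔT = -9.8 × 1.6 = -15.68°C → T = 3.22°C
  1900 → 3900 m (saturated, 5.8°C/km): ΔT = -5.8 × 2 = -11.6°C → T = -8.38°C
Environment:
  300 → 3500 m (environment, lower layer, 7.9°C/km): ΔT = -7.9 × 3.2 = -25.28°C → T = -6.38°C
  3500 → 3900 m (environment, upper layer, 3.9°C/km): ΔT = -3.9 × 0.4 = -1.56°C → T = -7.94°C
T_parcel − T_env = -8.38 − (-7.94) = -0.44°C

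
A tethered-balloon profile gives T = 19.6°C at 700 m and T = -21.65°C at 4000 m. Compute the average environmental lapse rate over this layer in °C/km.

Γ = −ΔT/Δz = (19.6 − (-21.65)) / (4000 − 700) m
  = 41.25°C / 3.3 km = 12.5°C/km

12.5°C/km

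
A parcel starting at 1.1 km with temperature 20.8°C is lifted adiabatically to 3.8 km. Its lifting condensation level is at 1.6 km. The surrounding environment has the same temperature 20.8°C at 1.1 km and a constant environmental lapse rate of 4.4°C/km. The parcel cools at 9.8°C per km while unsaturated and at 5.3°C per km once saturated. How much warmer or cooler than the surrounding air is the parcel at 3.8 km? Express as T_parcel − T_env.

-4.68°C (parcel cooler than environment)

Parcel:
  1100–1600 m, dry: Δz = 0.5 km ⇒ ΔT = -4.9°C; T = 15.9°C
  1600–3800 m, saturated: Δz = 2.2 km ⇒ ΔT = -11.66°C; T = 4.24°C
Environment:
  1100–3800 m, environment: Δz = 2.7 km ⇒ ΔT = -11.88°C; T = 8.92°C
T_parcel − T_env = 4.24 − 8.92 = -4.68°C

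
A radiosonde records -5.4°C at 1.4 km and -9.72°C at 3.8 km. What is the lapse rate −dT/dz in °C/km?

1.8°C/km

Γ = −ΔT/Δz = (-5.4 − (-9.72)) / (3800 − 1400) m
  = 4.32°C / 2.4 km = 1.8°C/km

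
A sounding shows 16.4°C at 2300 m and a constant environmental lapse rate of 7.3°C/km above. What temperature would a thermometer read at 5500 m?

2300–5500 m, environmental: Δz = 3.2 km ⇒ ΔT = -23.36°C; T = -6.96°C

-6.96°C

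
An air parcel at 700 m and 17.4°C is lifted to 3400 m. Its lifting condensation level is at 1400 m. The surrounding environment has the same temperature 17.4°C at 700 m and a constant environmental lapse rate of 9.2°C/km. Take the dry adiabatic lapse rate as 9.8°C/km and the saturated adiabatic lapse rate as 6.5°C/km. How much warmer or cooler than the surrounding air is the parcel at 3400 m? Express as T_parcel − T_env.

+4.98°C (parcel warmer than environment)

Parcel:
  Dry to 1400 m: -9.8 × 0.7 km = -6.86°C, so T = 10.54°C.
  Saturated to 3400 m: -6.5 × 2 km = -13°C, so T = -2.46°C.
Environment:
  Environment to 3400 m: -9.2 × 2.7 km = -24.84°C, so T = -7.44°C.
T_parcel − T_env = -2.46 − (-7.44) = +4.98°C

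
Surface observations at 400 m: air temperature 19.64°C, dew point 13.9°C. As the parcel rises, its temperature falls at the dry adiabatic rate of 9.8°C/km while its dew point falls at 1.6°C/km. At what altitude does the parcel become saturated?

1100 m

T and T_d converge at 9.8 − 1.6 = 8.2°C per km
Height above start = (19.64 − 13.9) / 8.2 = 0.7 km
LCL altitude = 400 m + 700 m = 1100 m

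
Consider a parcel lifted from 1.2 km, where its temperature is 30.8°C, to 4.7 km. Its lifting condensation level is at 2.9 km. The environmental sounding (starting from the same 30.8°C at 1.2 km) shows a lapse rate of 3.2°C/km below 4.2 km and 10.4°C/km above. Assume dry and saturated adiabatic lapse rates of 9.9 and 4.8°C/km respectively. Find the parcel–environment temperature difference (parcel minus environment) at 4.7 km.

-10.67°C (parcel cooler than environment)

Parcel:
  Dry to 2900 m: -9.9 × 1.7 km = -16.83°C, so T = 13.97°C.
  Saturated to 4700 m: -4.8 × 1.8 km = -8.64°C, so T = 5.33°C.
Environment:
  Environment, lower layer to 4200 m: -3.2 × 3 km = -9.6°C, so T = 21.2°C.
  Environment, upper layer to 4700 m: -10.4 × 0.5 km = -5.2°C, so T = 16°C.
T_parcel − T_env = 5.33 − 16 = -10.67°C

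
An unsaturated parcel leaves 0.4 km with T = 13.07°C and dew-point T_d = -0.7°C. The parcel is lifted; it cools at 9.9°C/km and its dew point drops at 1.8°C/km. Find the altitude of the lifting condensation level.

T and T_d converge at 9.9 − 1.8 = 8.1°C per km
Height above start = (13.07 − (-0.7)) / 8.1 = 1.7 km
LCL altitude = 400 m + 1700 m = 2100 m

2.1 km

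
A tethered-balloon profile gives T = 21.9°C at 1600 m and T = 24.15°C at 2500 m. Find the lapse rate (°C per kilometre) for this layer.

-2.5°C/km

Γ = −ΔT/Δz = (21.9 − 24.15) / (2500 − 1600) m
  = -2.25°C / 0.9 km = -2.5°C/km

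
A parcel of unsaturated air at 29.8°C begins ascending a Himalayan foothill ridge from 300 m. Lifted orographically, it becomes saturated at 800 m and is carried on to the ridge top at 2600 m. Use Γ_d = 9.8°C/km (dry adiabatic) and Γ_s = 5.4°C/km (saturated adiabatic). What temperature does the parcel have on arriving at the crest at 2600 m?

15.18°C

300 → 800 m (dry, 9.8°C/km): ΔT = -9.8 × 0.5 = -4.9°C → T = 24.9°C
800 → 2600 m (saturated, 5.4°C/km): ΔT = -5.4 × 1.8 = -9.72°C → T = 15.18°C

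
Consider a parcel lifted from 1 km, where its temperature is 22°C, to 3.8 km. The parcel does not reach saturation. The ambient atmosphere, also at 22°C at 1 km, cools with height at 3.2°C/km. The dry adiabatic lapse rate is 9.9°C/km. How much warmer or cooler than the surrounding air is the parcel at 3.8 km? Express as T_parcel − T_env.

Parcel:
  From 1000 m to 3800 m (dry): cools by 9.9 × 2.8 = 27.72°C, giving -5.72°C.
Environment:
  From 1000 m to 3800 m (environment): cools by 3.2 × 2.8 = 8.96°C, giving 13.04°C.
T_parcel − T_env = -5.72 − 13.04 = -18.76°C

-18.76°C (parcel cooler than environment)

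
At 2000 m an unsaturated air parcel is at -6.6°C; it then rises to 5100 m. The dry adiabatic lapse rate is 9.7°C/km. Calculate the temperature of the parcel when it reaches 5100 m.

-36.67°C

From 2000 m to 5100 m (dry adiabatic): cools by 9.7 × 3.1 = 30.07°C, giving -36.67°C.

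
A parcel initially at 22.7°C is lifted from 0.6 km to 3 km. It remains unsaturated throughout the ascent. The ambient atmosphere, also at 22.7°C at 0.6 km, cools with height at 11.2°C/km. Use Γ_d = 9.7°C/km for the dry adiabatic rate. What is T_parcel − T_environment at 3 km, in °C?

Parcel:
  From 600 m to 3000 m (dry): cools by 9.7 × 2.4 = 23.28°C, giving -0.58°C.
Environment:
  From 600 m to 3000 m (environment): cools by 11.2 × 2.4 = 26.88°C, giving -4.18°C.
T_parcel − T_env = -0.58 − (-4.18) = +3.6°C

+3.6°C (parcel warmer than environment)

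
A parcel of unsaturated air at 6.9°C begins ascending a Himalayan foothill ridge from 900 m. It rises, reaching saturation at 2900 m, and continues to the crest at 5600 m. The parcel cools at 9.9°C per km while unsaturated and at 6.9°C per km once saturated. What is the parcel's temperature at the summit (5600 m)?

Dry to 2900 m: -9.9 × 2 km = -19.8°C, so T = -12.9°C.
Saturated to 5600 m: -6.9 × 2.7 km = -18.63°C, so T = -31.53°C.

-31.53°C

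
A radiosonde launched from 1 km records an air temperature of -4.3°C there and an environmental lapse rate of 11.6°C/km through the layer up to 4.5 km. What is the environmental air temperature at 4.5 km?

1000 → 4500 m (environmental, 11.6°C/km): ΔT = -11.6 × 3.5 = -40.6°C → T = -44.9°C

-44.9°C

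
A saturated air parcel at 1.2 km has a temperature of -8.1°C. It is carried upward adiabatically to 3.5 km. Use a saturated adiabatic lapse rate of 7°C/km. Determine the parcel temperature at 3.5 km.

1200 → 3500 m (saturated adiabatic, 7°C/km): ΔT = -7 × 2.3 = -16.1°C → T = -24.2°C

-24.2°C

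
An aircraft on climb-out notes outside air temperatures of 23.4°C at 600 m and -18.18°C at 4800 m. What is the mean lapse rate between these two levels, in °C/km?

9.9°C/km

Γ = −ΔT/Δz = (23.4 − (-18.18)) / (4800 − 600) m
  = 41.58°C / 4.2 km = 9.9°C/km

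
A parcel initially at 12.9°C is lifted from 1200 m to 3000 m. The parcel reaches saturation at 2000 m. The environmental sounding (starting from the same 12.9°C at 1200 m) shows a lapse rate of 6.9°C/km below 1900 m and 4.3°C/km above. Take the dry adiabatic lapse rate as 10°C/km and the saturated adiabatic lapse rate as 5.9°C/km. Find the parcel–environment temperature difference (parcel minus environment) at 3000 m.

-4.34°C (parcel cooler than environment)

Parcel:
  From 1200 m to 2000 m (dry): cools by 10 × 0.8 = 8°C, giving 4.9°C.
  From 2000 m to 3000 m (saturated): cools by 5.9 × 1 = 5.9°C, giving -1°C.
Environment:
  From 1200 m to 1900 m (environment, lower layer): cools by 6.9 × 0.7 = 4.83°C, giving 8.07°C.
  From 1900 m to 3000 m (environment, upper layer): cools by 4.3 × 1.1 = 4.73°C, giving 3.34°C.
T_parcel − T_env = -1 − 3.34 = -4.34°C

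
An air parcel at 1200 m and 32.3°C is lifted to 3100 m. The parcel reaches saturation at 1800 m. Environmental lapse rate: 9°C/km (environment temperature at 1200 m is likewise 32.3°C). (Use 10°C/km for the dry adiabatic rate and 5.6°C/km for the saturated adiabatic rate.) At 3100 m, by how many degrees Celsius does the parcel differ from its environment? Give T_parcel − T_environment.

Parcel:
  1200–1800 m, dry: Δz = 0.6 km ⇒ ΔT = -6°C; T = 26.3°C
  1800–3100 m, saturated: Δz = 1.3 km ⇒ ΔT = -7.28°C; T = 19.02°C
Environment:
  1200–3100 m, environment: Δz = 1.9 km ⇒ ΔT = -17.1°C; T = 15.2°C
T_parcel − T_env = 19.02 − 15.2 = +3.82°C

+3.82°C (parcel warmer than environment)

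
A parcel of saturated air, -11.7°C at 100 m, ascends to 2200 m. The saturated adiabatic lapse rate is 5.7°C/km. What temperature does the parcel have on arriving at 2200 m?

From 100 m to 2200 m (saturated adiabatic): cools by 5.7 × 2.1 = 11.97°C, giving -23.67°C.

-23.67°C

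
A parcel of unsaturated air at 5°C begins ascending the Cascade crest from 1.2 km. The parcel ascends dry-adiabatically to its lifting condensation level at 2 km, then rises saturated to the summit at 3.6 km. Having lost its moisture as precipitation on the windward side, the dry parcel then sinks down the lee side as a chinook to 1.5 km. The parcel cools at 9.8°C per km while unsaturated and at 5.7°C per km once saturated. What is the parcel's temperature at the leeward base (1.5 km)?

From 1200 m to 2000 m (dry): cools by 9.8 × 0.8 = 7.84°C, giving -2.84°C.
From 2000 m to 3600 m (saturated): cools by 5.7 × 1.6 = 9.12°C, giving -11.96°C.
From 3600 m to 1500 m (dry descent): warms by 9.8 × 2.1 = 20.58°C, giving 8.62°C.

8.62°C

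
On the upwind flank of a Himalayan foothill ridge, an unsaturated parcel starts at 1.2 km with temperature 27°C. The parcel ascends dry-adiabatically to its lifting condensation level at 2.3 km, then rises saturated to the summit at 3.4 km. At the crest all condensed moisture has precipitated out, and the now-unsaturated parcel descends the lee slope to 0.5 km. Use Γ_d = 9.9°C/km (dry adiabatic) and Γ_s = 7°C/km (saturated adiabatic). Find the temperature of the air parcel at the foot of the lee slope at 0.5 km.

37.12°C

1200–2300 m, dry: Δz = 1.1 km ⇒ ΔT = -10.89°C; T = 16.11°C
2300–3400 m, saturated: Δz = 1.1 km ⇒ ΔT = -7.7°C; T = 8.41°C
3400–500 m, dry descent: Δz = 2.9 km ⇒ ΔT = +28.71°C; T = 37.12°C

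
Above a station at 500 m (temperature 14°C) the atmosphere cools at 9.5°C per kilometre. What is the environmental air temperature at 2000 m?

From 500 m to 2000 m (environmental): cools by 9.5 × 1.5 = 14.25°C, giving -0.25°C.

-0.25°C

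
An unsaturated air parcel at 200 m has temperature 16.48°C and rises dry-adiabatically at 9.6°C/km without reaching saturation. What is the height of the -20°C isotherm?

4000 m

Height above start = (16.48 − (-20)) / 9.6 = 3.8 km
Altitude = 200 m + 3800 m = 4000 m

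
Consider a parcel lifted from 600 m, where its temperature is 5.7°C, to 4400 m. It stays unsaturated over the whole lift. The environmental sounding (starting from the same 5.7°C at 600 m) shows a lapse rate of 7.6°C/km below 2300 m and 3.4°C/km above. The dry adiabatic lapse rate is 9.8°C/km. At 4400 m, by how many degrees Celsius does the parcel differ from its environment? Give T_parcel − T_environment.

Parcel:
  Dry to 4400 m: -9.8 × 3.8 km = -37.24°C, so T = -31.54°C.
Environment:
  Environment, lower layer to 2300 m: -7.6 × 1.7 km = -12.92°C, so T = -7.22°C.
  Environment, upper layer to 4400 m: -3.4 × 2.1 km = -7.14°C, so T = -14.36°C.
T_parcel − T_env = -31.54 − (-14.36) = -17.18°C

-17.18°C (parcel cooler than environment)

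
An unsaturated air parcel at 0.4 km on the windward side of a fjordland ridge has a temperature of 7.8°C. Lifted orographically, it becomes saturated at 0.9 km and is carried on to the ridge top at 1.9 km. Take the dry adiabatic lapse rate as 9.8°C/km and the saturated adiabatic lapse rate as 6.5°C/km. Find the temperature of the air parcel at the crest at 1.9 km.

-3.6°C

400–900 m, dry: Δz = 0.5 km ⇒ ΔT = -4.9°C; T = 2.9°C
900–1900 m, saturated: Δz = 1 km ⇒ ΔT = -6.5°C; T = -3.6°C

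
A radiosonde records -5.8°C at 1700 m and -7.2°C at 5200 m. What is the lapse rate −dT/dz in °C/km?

Γ = −ΔT/Δz = (-5.8 − (-7.2)) / (5200 − 1700) m
  = 1.4°C / 3.5 km = 0.4°C/km

0.4°C/km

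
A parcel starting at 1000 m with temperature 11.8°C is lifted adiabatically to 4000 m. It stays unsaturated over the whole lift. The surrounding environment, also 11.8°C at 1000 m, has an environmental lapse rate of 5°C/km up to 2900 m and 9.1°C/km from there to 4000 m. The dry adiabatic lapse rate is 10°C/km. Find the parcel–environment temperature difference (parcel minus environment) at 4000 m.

-10.49°C (parcel cooler than environment)

Parcel:
  1000 → 4000 m (dry, 10°C/km): ΔT = -10 × 3 = -30°C → T = -18.2°C
Environment:
  1000 → 2900 m (environment, lower layer, 5°C/km): ΔT = -5 × 1.9 = -9.5°C → T = 2.3°C
  2900 → 4000 m (environment, upper layer, 9.1°C/km): ΔT = -9.1 × 1.1 = -10.01°C → T = -7.71°C
T_parcel − T_env = -18.2 − (-7.71) = -10.49°C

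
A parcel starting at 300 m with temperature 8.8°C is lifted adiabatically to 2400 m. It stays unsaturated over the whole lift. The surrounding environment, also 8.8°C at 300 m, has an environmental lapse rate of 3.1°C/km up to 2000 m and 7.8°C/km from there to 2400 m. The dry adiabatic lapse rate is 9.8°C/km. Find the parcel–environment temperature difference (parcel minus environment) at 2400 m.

Parcel:
  300 → 2400 m (dry, 9.8°C/km): ΔT = -9.8 × 2.1 = -20.58°C → T = -11.78°C
Environment:
  300 → 2000 m (environment, lower layer, 3.1°C/km): ΔT = -3.1 × 1.7 = -5.27°C → T = 3.53°C
  2000 → 2400 m (environment, upper layer, 7.8°C/km): ΔT = -7.8 × 0.4 = -3.12°C → T = 0.41°C
T_parcel − T_env = -11.78 − 0.41 = -12.19°C

-12.19°C (parcel cooler than environment)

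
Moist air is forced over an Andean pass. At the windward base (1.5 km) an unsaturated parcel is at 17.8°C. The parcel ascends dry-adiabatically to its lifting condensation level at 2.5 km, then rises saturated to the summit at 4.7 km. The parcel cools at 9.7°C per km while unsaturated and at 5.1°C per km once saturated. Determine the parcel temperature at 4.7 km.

Dry to 2500 m: -9.7 × 1 km = -9.7°C, so T = 8.1°C.
Saturated to 4700 m: -5.1 × 2.2 km = -11.22°C, so T = -3.12°C.

-3.12°C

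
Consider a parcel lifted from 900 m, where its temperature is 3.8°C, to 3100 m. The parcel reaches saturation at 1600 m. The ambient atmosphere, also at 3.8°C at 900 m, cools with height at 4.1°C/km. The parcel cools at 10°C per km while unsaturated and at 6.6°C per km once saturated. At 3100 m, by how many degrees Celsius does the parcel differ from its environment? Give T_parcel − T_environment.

-7.88°C (parcel cooler than environment)

Parcel:
  From 900 m to 1600 m (dry): cools by 10 × 0.7 = 7°C, giving -3.2°C.
  From 1600 m to 3100 m (saturated): cools by 6.6 × 1.5 = 9.9°C, giving -13.1°C.
Environment:
  From 900 m to 3100 m (environment): cools by 4.1 × 2.2 = 9.02°C, giving -5.22°C.
T_parcel − T_env = -13.1 − (-5.22) = -7.88°C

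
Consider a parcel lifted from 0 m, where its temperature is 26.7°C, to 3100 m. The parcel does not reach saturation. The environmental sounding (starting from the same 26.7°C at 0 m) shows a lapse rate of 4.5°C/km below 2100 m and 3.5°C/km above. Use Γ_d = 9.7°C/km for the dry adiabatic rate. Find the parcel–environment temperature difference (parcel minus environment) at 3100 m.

-17.12°C (parcel cooler than environment)

Parcel:
  0 → 3100 m (dry, 9.7°C/km): ΔT = -9.7 × 3.1 = -30.07°C → T = -3.37°C
Environment:
  0 → 2100 m (environment, lower layer, 4.5°C/km): ΔT = -4.5 × 2.1 = -9.45°C → T = 17.25°C
  2100 → 3100 m (environment, upper layer, 3.5°C/km): ΔT = -3.5 × 1 = -3.5°C → T = 13.75°C
T_parcel − T_env = -3.37 − 13.75 = -17.12°C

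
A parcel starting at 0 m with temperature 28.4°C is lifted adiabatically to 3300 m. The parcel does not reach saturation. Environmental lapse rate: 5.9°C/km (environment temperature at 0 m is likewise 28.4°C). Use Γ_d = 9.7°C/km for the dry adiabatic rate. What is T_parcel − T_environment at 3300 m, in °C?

-12.54°C (parcel cooler than environment)

Parcel:
  Dry to 3300 m: -9.7 × 3.3 km = -32.01°C, so T = -3.61°C.
Environment:
  Environment to 3300 m: -5.9 × 3.3 km = -19.47°C, so T = 8.93°C.
T_parcel − T_env = -3.61 − 8.93 = -12.54°C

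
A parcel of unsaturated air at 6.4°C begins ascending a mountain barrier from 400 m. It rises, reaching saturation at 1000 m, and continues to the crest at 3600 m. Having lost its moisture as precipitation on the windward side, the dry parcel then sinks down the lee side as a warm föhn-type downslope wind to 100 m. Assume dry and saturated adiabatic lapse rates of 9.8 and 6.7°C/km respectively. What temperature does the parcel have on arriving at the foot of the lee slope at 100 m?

From 400 m to 1000 m (dry): cools by 9.8 × 0.6 = 5.88°C, giving 0.52°C.
From 1000 m to 3600 m (saturated): cools by 6.7 × 2.6 = 17.42°C, giving -16.9°C.
From 3600 m to 100 m (dry descent): warms by 9.8 × 3.5 = 34.3°C, giving 17.4°C.

17.4°C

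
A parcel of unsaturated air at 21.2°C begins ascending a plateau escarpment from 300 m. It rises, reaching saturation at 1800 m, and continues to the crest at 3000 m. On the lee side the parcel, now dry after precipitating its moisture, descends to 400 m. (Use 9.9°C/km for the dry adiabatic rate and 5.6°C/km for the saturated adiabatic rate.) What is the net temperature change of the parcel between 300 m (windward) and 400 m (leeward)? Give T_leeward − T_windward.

Dry to 1800 m: -9.9 × 1.5 km = -14.85°C, so T = 6.35°C.
Saturated to 3000 m: -5.6 × 1.2 km = -6.72°C, so T = -0.37°C.
Dry descent to 400 m: +9.9 × 2.6 km = +25.74°C, so T = 25.37°C.
Net change vs windward start: 25.37 − 21.2 = +4.17°C

+4.17°C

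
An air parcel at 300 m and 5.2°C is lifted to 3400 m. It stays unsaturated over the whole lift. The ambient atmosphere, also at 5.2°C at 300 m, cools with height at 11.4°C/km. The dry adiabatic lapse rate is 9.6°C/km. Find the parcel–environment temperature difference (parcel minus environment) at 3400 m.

Parcel:
  300–3400 m, dry: Δz = 3.1 km ⇒ ΔT = -29.76°C; T = -24.56°C
Environment:
  300–3400 m, environment: Δz = 3.1 km ⇒ ΔT = -35.34°C; T = -30.14°C
T_parcel − T_env = -24.56 − (-30.14) = +5.58°C

+5.58°C (parcel warmer than environment)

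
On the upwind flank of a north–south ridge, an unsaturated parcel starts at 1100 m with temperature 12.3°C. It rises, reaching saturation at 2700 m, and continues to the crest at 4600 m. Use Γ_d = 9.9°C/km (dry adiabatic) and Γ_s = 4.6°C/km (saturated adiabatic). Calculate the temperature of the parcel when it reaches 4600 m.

1100–2700 m, dry: Δz = 1.6 km ⇒ ΔT = -15.84°C; T = -3.54°C
2700–4600 m, saturated: Δz = 1.9 km ⇒ ΔT = -8.74°C; T = -12.28°C

-12.28°C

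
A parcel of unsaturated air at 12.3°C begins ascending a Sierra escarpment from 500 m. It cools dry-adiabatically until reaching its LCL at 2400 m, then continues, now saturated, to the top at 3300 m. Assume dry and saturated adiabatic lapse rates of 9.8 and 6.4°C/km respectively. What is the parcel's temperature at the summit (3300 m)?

500–2400 m, dry: Δz = 1.9 km ⇒ ΔT = -18.62°C; T = -6.32°C
2400–3300 m, saturated: Δz = 0.9 km ⇒ ΔT = -5.76°C; T = -12.08°C

-12.08°C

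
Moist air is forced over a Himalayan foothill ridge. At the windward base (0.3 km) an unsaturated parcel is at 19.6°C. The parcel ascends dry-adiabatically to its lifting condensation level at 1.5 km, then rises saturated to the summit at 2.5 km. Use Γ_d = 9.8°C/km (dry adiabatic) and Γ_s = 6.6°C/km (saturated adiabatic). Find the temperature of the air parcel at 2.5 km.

Dry to 1500 m: -9.8 × 1.2 km = -11.76°C, so T = 7.84°C.
Saturated to 2500 m: -6.6 × 1 km = -6.6°C, so T = 1.24°C.

1.24°C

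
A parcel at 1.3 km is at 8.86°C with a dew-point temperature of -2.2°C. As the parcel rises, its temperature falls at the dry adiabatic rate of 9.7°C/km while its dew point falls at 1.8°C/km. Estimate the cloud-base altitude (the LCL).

2.7 km

T and T_d converge at 9.7 − 1.8 = 7.9°C per km
Height above start = (8.86 − (-2.2)) / 7.9 = 1.4 km
LCL altitude = 1300 m + 1400 m = 2700 m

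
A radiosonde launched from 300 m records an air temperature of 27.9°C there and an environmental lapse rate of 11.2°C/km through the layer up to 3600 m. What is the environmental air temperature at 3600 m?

-9.06°C

Environmental to 3600 m: -11.2 × 3.3 km = -36.96°C, so T = -9.06°C.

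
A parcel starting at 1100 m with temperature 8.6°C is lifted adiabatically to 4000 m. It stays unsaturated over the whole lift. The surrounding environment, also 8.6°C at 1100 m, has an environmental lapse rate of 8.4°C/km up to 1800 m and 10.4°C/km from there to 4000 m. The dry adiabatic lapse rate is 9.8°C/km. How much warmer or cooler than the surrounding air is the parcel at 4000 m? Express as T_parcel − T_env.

+0.34°C (parcel warmer than environment)

Parcel:
  Dry to 4000 m: -9.8 × 2.9 km = -28.42°C, so T = -19.82°C.
Environment:
  Environment, lower layer to 1800 m: -8.4 × 0.7 km = -5.88°C, so T = 2.72°C.
  Environment, upper layer to 4000 m: -10.4 × 2.2 km = -22.88°C, so T = -20.16°C.
T_parcel − T_env = -19.82 − (-20.16) = +0.34°C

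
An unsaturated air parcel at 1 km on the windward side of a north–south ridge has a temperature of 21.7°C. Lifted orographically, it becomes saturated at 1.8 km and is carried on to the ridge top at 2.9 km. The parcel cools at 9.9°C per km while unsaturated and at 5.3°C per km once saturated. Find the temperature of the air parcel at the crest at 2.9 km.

7.95°C

Dry to 1800 m: -9.9 × 0.8 km = -7.92°C, so T = 13.78°C.
Saturated to 2900 m: -5.3 × 1.1 km = -5.83°C, so T = 7.95°C.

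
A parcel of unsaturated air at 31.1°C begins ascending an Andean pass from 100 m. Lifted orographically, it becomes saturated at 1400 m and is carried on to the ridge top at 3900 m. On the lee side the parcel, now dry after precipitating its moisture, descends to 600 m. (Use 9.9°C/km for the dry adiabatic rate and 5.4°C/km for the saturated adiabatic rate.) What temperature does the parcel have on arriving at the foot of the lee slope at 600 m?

100–1400 m, dry: Δz = 1.3 km ⇒ ΔT = -12.87°C; T = 18.23°C
1400–3900 m, saturated: Δz = 2.5 km ⇒ ΔT = -13.5°C; T = 4.73°C
3900–600 m, dry descent: Δz = 3.3 km ⇒ ΔT = +32.67°C; T = 37.4°C

37.4°C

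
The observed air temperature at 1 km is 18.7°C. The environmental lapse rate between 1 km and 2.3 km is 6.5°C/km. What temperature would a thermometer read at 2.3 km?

10.25°C

1000 → 2300 m (environmental, 6.5°C/km): ΔT = -6.5 × 1.3 = -8.45°C → T = 10.25°C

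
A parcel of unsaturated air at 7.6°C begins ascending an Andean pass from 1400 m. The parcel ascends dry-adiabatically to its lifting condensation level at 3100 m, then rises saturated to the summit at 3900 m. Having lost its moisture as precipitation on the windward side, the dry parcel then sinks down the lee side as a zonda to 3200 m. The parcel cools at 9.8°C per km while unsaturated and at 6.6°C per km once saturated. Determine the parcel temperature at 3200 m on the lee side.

-7.48°C

1400 → 3100 m (dry, 9.8°C/km): ΔT = -9.8 × 1.7 = -16.66°C → T = -9.06°C
3100 → 3900 m (saturated, 6.6°C/km): ΔT = -6.6 × 0.8 = -5.28°C → T = -14.34°C
3900 → 3200 m (dry descent, 9.8°C/km): ΔT = +9.8 × 0.7 = +6.86°C → T = -7.48°C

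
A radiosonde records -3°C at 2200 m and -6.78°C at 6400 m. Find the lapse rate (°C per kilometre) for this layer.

Γ = −ΔT/Δz = (-3 − (-6.78)) / (6400 − 2200) m
  = 3.78°C / 4.2 km = 0.9°C/km

0.9°C/km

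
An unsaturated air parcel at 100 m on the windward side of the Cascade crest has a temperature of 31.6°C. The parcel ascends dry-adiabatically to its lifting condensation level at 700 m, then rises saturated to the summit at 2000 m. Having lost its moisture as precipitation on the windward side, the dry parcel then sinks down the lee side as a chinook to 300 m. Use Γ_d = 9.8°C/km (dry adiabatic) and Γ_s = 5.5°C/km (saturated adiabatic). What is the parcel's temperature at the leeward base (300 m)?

Dry to 700 m: -9.8 × 0.6 km = -5.88°C, so T = 25.72°C.
Saturated to 2000 m: -5.5 × 1.3 km = -7.15°C, so T = 18.57°C.
Dry descent to 300 m: +9.8 × 1.7 km = +16.66°C, so T = 35.23°C.

35.23°C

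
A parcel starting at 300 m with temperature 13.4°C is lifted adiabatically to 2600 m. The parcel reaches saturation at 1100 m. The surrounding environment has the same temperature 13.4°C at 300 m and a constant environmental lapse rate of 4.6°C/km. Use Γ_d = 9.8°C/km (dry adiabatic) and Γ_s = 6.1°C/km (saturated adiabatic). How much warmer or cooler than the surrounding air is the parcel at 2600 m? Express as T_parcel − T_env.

Parcel:
  300 → 1100 m (dry, 9.8°C/km): ΔT = -9.8 × 0.8 = -7.84°C → T = 5.56°C
  1100 → 2600 m (saturated, 6.1°C/km): ΔT = -6.1 × 1.5 = -9.15°C → T = -3.59°C
Environment:
  300 → 2600 m (environment, 4.6°C/km): ΔT = -4.6 × 2.3 = -10.58°C → T = 2.82°C
T_parcel − T_env = -3.59 − 2.82 = -6.41°C

-6.41°C (parcel cooler than environment)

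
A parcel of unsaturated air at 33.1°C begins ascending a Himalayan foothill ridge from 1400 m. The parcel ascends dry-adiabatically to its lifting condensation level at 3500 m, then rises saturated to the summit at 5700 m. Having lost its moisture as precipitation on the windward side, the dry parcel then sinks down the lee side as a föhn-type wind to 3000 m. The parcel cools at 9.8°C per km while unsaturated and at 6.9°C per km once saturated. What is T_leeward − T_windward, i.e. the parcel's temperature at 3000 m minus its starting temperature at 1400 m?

-9.3°C

1400 → 3500 m (dry, 9.8°C/km): ΔT = -9.8 × 2.1 = -20.58°C → T = 12.52°C
3500 → 5700 m (saturated, 6.9°C/km): ΔT = -6.9 × 2.2 = -15.18°C → T = -2.66°C
5700 → 3000 m (dry descent, 9.8°C/km): ΔT = +9.8 × 2.7 = +26.46°C → T = 23.8°C
Net change vs windward start: 23.8 − 33.1 = -9.3°C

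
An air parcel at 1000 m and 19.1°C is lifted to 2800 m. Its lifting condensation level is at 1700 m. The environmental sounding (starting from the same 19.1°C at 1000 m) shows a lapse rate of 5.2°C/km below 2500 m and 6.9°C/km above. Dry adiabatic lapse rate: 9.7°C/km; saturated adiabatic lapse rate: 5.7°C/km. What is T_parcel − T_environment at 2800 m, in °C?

Parcel:
  1000–1700 m, dry: Δz = 0.7 km ⇒ ΔT = -6.79°C; T = 12.31°C
  1700–2800 m, saturated: Δz = 1.1 km ⇒ ΔT = -6.27°C; T = 6.04°C
Environment:
  1000–2500 m, environment, lower layer: Δz = 1.5 km ⇒ ΔT = -7.8°C; T = 11.3°C
  2500–2800 m, environment, upper layer: Δz = 0.3 km ⇒ ΔT = -2.07°C; T = 9.23°C
T_parcel − T_env = 6.04 − 9.23 = -3.19°C

-3.19°C (parcel cooler than environment)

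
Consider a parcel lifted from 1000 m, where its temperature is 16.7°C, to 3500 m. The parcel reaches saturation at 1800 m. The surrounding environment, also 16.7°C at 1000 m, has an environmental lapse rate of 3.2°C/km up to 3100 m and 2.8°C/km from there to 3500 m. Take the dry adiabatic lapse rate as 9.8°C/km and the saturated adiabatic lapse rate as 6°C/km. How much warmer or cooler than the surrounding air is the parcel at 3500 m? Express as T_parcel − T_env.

-10.2°C (parcel cooler than environment)

Parcel:
  From 1000 m to 1800 m (dry): cools by 9.8 × 0.8 = 7.84°C, giving 8.86°C.
  From 1800 m to 3500 m (saturated): cools by 6 × 1.7 = 10.2°C, giving -1.34°C.
Environment:
  From 1000 m to 3100 m (environment, lower layer): cools by 3.2 × 2.1 = 6.72°C, giving 9.98°C.
  From 3100 m to 3500 m (environment, upper layer): cools by 2.8 × 0.4 = 1.12°C, giving 8.86°C.
T_parcel − T_env = -1.34 − 8.86 = -10.2°C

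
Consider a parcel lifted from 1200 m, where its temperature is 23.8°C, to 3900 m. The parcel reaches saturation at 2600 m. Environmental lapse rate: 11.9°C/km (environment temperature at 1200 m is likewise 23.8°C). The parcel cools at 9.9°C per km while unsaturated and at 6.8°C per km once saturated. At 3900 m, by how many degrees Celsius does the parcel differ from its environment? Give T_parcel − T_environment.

Parcel:
  From 1200 m to 2600 m (dry): cools by 9.9 × 1.4 = 13.86°C, giving 9.94°C.
  From 2600 m to 3900 m (saturated): cools by 6.8 × 1.3 = 8.84°C, giving 1.1°C.
Environment:
  From 1200 m to 3900 m (environment): cools by 11.9 × 2.7 = 32.13°C, giving -8.33°C.
T_parcel − T_env = 1.1 − (-8.33) = +9.43°C

+9.43°C (parcel warmer than environment)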